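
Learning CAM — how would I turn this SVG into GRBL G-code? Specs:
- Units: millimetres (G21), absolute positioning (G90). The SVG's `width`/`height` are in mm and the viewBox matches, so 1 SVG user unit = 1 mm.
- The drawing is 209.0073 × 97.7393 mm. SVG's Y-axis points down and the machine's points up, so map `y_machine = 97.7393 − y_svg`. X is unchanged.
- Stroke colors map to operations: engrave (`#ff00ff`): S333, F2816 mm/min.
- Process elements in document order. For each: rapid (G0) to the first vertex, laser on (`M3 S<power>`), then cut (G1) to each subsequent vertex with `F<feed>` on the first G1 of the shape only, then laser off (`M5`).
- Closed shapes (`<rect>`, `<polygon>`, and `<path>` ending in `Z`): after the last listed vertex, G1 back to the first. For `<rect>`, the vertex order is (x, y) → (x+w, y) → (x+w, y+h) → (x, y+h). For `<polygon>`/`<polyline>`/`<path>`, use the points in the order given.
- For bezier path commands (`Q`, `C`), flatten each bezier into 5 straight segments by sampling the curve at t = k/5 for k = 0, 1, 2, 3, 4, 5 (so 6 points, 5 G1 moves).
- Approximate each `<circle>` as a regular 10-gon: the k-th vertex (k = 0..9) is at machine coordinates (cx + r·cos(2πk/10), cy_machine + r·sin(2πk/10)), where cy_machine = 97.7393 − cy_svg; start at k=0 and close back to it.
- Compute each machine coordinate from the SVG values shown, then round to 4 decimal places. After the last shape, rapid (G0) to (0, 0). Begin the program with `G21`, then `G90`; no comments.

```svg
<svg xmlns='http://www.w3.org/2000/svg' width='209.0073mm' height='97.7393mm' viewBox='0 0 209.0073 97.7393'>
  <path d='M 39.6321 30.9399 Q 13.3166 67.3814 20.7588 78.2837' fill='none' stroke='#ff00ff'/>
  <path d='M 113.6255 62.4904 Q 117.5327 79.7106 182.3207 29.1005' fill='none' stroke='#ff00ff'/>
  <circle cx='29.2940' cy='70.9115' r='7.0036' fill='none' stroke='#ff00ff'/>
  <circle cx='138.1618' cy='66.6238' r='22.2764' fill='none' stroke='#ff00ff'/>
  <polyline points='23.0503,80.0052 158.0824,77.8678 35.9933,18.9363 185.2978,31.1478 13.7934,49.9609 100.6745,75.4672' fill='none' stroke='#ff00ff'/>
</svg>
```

Since the viewBox matches the mm dimensions, user units are millimetres directly. The only transform is the Y-flip y_m = 97.7393 − y_svg.

Shape 1 is a quadratic bezier drawn with `<path>`. Its stroke #ff00ff means engrave at S333, F2816. After flipping Y the toolpath is (39.6321,66.7994) → (30.4562,53.2444) → (23.9809,41.7325) → (20.2063,32.2637) → (19.1322,24.8381) → (20.7588,19.4556).

Shape 2 is a quadratic bezier drawn with `<path>`. Its stroke #ff00ff means engrave at S333, F2816. After flipping Y the toolpath is (113.6255,35.2489) → (117.6236,31.0740) → (126.4922,32.3256) → (140.2312,39.0036) → (158.8407,51.1080) → (182.3207,68.6388).

Shape 3 is a circle drawn with `<circle>`. Its stroke #ff00ff means engrave at S333, F2816. After flipping Y the toolpath is (36.2976,26.8278) → (34.9600,30.9444) → (31.4582,33.4886) → (27.1298,33.4886) → (23.6280,30.9444) → (22.2904,26.8278) → (23.6280,22.7112) → (27.1298,20.1670) → (31.4582,20.1670) → (34.9600,22.7112) → (36.2976,26.8278), returning to the start.

Shape 4 is a circle drawn with `<circle>`. Its stroke #ff00ff means engrave at S333, F2816. After flipping Y the toolpath is (160.4382,31.1155) → (156.1838,44.2092) → (145.0456,52.3016) → (131.2780,52.3016) → (120.1398,44.2092) → (115.8854,31.1155) → (120.1398,18.0218) → (131.2780,9.9294) → (145.0456,9.9294) → (156.1838,18.0218) → (160.4382,31.1155), returning to the start.

Shape 5 is a open polyline drawn with `<polyline>`. Its stroke #ff00ff means engrave at S333, F2816. After flipping Y the toolpath is (23.0503,17.7341) → (158.0824,19.8715) → (35.9933,78.8030) → (185.2978,66.5915) → (13.7934,47.7784) → (100.6745,22.2721).

G21
G90
G0 X39.6321 Y66.7994
M3 S333
G1 X30.4562 Y53.2444 F2816
G1 X23.9809 Y41.7325
G1 X20.2063 Y32.2637
G1 X19.1322 Y24.8381
G1 X20.7588 Y19.4556
M5
G0 X113.6255 Y35.2489
M3 S333
G1 X117.6236 Y31.0740 F2816
G1 X126.4922 Y32.3256
G1 X140.2312 Y39.0036
G1 X158.8407 Y51.1080
G1 X182.3207 Y68.6388
M5
G0 X36.2976 Y26.8278
M3 S333
G1 X34.9600 Y30.9444 F2816
G1 X31.4582 Y33.4886
G1 X27.1298 Y33.4886
G1 X23.6280 Y30.9444
G1 X22.2904 Y26.8278
G1 X23.6280 Y22.7112
G1 X27.1298 Y20.1670
G1 X31.4582 Y20.1670
G1 X34.9600 Y22.7112
G1 X36.2976 Y26.8278
M5
G0 X160.4382 Y31.1155
M3 S333
G1 X156.1838 Y44.2092 F2816
G1 X145.0456 Y52.3016
G1 X131.2780 Y52.3016
G1 X120.1398 Y44.2092
G1 X115.8854 Y31.1155
G1 X120.1398 Y18.0218
G1 X131.2780 Y9.9294
G1 X145.0456 Y9.9294
G1 X156.1838 Y18.0218
G1 X160.4382 Y31.1155
M5
G0 X23.0503 Y17.7341
M3 S333
G1 X158.0824 Y19.8715 F2816
G1 X35.9933 Y78.8030
G1 X185.2978 Y66.5915
G1 X13.7934 Y47.7784
G1 X100.6745 Y22.2721
M5
G0 X0.0000 Y0.0000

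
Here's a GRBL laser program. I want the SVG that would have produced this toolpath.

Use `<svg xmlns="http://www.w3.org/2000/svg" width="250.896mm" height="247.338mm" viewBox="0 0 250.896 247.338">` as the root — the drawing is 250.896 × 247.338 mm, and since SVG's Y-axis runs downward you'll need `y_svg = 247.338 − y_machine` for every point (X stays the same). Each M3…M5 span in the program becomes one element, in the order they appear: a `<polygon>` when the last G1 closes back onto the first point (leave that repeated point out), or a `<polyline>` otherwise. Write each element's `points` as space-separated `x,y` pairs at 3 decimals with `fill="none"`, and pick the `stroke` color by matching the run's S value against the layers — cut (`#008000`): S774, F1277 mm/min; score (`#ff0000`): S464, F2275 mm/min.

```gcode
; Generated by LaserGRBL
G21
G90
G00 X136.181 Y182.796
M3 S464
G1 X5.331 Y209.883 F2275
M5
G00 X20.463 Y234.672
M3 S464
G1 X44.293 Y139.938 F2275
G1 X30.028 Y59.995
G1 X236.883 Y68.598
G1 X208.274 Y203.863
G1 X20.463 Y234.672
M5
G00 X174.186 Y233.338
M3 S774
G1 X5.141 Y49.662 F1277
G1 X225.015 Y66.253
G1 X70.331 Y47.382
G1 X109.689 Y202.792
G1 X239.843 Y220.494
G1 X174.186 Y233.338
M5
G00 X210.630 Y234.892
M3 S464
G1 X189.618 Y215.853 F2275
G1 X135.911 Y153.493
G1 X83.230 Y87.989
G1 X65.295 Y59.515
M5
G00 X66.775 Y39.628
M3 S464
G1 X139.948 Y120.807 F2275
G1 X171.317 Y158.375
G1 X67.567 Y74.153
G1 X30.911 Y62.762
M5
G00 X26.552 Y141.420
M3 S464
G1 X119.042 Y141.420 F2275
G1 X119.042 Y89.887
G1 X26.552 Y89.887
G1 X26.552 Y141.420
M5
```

<svg xmlns="http://www.w3.org/2000/svg" width="250.896mm" height="247.338mm" viewBox="0 0 250.896 247.338">
  <polyline points="136.181,64.542 5.331,37.455" fill="none" stroke="#ff0000"/>
  <polygon points="20.463,12.666 44.293,107.400 30.028,187.343 236.883,178.740 208.274,43.475" fill="none" stroke="#ff0000"/>
  <polygon points="174.186,14.000 5.141,197.676 225.015,181.085 70.331,199.956 109.689,44.546 239.843,26.844" fill="none" stroke="#008000"/>
  <polyline points="210.630,12.446 189.618,31.485 135.911,93.845 83.230,159.349 65.295,187.823" fill="none" stroke="#ff0000"/>
  <polyline points="66.775,207.710 139.948,126.531 171.317,88.963 67.567,173.185 30.911,184.576" fill="none" stroke="#ff0000"/>
  <polygon points="26.552,105.918 119.042,105.918 119.042,157.451 26.552,157.451" fill="none" stroke="#ff0000"/>
</svg>

y_svg = 247.338 − y_m.

[1] S464→`#ff0000` (score); open run; points: 136.181,64.542 5.331,37.455

[2] S464→`#ff0000` (score); closed run; points: 20.463,12.666 44.293,107.400 30.028,187.343 236.883,178.740 208.274,43.475

[3] S774→`#008000` (cut); closed run; points: 174.186,14.000 5.141,197.676 225.015,181.085 70.331,199.956 109.689,44.546 239.843,26.844

[4] S464→`#ff0000` (score); open run; points: 210.630,12.446 189.618,31.485 135.911,93.845 83.230,159.349 65.295,187.823

[5] S464→`#ff0000` (score); open run; points: 66.775,207.710 139.948,126.531 171.317,88.963 67.567,173.185 30.911,184.576

[6] S464→`#ff0000` (score); closed run; points: 26.552,105.918 119.042,105.918 119.042,157.451 26.552,157.451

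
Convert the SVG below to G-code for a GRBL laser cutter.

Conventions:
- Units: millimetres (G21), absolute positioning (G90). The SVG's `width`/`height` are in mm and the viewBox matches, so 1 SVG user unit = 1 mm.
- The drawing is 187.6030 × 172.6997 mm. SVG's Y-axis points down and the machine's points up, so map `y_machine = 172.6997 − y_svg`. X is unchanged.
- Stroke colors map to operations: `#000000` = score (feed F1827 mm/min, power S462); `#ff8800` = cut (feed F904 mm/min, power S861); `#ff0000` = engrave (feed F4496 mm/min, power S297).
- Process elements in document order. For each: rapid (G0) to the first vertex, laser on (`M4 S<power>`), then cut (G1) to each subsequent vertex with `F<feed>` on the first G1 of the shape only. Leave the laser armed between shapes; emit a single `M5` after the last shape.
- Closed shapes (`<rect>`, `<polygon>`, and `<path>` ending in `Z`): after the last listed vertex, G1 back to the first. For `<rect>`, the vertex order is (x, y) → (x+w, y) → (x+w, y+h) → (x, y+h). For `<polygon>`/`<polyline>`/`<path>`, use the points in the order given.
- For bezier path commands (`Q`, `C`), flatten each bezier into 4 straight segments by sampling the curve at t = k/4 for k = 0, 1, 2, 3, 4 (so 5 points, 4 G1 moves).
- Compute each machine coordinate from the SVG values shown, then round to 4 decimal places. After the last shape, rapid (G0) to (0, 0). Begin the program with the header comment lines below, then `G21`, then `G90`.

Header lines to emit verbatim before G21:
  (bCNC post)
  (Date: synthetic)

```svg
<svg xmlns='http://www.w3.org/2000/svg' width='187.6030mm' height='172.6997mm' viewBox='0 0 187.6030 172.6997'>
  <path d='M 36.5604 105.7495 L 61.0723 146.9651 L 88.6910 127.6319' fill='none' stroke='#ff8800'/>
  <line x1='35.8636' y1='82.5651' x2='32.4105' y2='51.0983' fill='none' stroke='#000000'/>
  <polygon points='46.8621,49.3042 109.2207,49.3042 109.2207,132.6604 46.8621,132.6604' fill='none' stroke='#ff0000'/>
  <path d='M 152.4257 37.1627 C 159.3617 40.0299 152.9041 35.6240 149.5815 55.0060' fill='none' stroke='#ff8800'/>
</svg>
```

1 u = 1 mm; y_m = 172.6997 − y.

[1] `<path>` open polyline, #ff8800→cut S861 F904: (36.5604,66.9502) → (61.0723,25.7346) → (88.6910,45.0678)

[2] `<line>` line segment, #000000→score S462 F1827: (35.8636,90.1346) → (32.4105,121.6014)

[3] `<polygon>` rectangle, #ff0000→engrave S297 F4496: (46.8621,123.3955) → (109.2207,123.3955) → (109.2207,40.0393) → (46.8621,40.0393) → (46.8621,123.3955) (closed)

[4] `<path>` cubic bezier, #ff8800→cut S861 F904: (152.4257,135.5370) → (155.3747,134.2650) → (154.8506,132.8084) → (152.4030,128.2553) → (149.5815,117.6937)

(bCNC post)
(Date: synthetic)
G21
G90
G0 X36.5604 Y66.9502
M4 S861
G1 X61.0723 Y25.7346 F904
G1 X88.6910 Y45.0678
G0 X35.8636 Y90.1346
M4 S462
G1 X32.4105 Y121.6014 F1827
G0 X46.8621 Y123.3955
M4 S297
G1 X109.2207 Y123.3955 F4496
G1 X109.2207 Y40.0393
G1 X46.8621 Y40.0393
G1 X46.8621 Y123.3955
G0 X152.4257 Y135.5370
M4 S861
G1 X155.3747 Y134.2650 F904
G1 X154.8506 Y132.8084
G1 X152.4030 Y128.2553
G1 X149.5815 Y117.6937
M5
G0 X0.0000 Y0.0000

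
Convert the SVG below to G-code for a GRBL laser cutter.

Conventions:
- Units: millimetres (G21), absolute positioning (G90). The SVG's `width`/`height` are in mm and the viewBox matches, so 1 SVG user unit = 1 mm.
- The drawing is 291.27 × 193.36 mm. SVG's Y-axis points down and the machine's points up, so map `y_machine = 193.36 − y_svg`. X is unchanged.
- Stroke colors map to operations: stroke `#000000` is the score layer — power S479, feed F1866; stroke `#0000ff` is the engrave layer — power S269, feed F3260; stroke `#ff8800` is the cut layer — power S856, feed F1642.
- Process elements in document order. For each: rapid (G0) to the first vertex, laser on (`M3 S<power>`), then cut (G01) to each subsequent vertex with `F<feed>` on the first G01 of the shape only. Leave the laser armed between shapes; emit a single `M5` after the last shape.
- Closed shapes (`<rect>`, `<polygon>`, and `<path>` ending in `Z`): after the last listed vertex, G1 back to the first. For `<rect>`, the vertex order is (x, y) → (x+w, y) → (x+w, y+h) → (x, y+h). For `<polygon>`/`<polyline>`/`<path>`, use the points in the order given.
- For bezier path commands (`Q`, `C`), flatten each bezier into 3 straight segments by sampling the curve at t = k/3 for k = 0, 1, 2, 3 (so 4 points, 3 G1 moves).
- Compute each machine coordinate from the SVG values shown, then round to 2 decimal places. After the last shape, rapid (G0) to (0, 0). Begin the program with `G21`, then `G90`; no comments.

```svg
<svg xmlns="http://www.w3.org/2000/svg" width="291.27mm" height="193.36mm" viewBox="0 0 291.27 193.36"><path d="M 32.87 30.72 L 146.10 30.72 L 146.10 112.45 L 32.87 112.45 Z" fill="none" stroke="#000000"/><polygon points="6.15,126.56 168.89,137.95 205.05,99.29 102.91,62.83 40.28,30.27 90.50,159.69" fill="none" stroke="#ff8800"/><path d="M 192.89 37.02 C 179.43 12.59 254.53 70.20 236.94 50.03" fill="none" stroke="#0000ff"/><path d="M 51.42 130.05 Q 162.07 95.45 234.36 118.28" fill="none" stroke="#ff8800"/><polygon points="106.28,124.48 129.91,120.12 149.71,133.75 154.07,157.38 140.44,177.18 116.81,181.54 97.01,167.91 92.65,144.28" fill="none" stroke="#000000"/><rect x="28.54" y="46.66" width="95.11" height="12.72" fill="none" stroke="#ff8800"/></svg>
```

1 u = 1 mm; y_m = 193.36 − y.

[1] `<path>` rectangle, #000000→score S479 F1866: (32.87,162.64) → (146.10,162.64) → (146.10,80.91) → (32.87,80.91) → (32.87,162.64) (closed)

[2] `<polygon>` closed polygon, #ff8800→cut S856 F1642: (6.15,66.80) → (168.89,55.41) → (205.05,94.07) → (102.91,130.53) → (40.28,163.09) → (90.50,33.67) → (6.15,66.80) (closed)

[3] `<path>` cubic bezier, #0000ff→engrave S269 F3260: (192.89,156.34) → (202.24,159.34) → (230.35,143.17) → (236.94,143.33)

[4] `<path>` quadratic bezier, #ff8800→cut S856 F1642: (51.42,63.31) → (120.92,80.00) → (181.90,83.92) → (234.36,75.08)

[5] `<polygon>` regular polygon, #000000→score S479 F1866: (106.28,68.88) → (129.91,73.24) → (149.71,59.61) → (154.07,35.98) → (140.44,16.18) → (116.81,11.82) → (97.01,25.45) → (92.65,49.08) → (106.28,68.88) (closed)

[6] `<rect>` rectangle, #ff8800→cut S856 F1642: (28.54,146.70) → (123.65,146.70) → (123.65,133.98) → (28.54,133.98) → (28.54,146.70) (closed)

G21
G90
G0 X32.87 Y162.64
M3 S479
G01 X146.10 Y162.64 F1866
G01 X146.10 Y80.91
G01 X32.87 Y80.91
G01 X32.87 Y162.64
G0 X6.15 Y66.80
M3 S856
G01 X168.89 Y55.41 F1642
G01 X205.05 Y94.07
G01 X102.91 Y130.53
G01 X40.28 Y163.09
G01 X90.50 Y33.67
G01 X6.15 Y66.80
G0 X192.89 Y156.34
M3 S269
G01 X202.24 Y159.34 F3260
G01 X230.35 Y143.17
G01 X236.94 Y143.33
G0 X51.42 Y63.31
M3 S856
G01 X120.92 Y80.00 F1642
G01 X181.90 Y83.92
G01 X234.36 Y75.08
G0 X106.28 Y68.88
M3 S479
G01 X129.91 Y73.24 F1866
G01 X149.71 Y59.61
G01 X154.07 Y35.98
G01 X140.44 Y16.18
G01 X116.81 Y11.82
G01 X97.01 Y25.45
G01 X92.65 Y49.08
G01 X106.28 Y68.88
G0 X28.54 Y146.70
M3 S856
G01 X123.65 Y146.70 F1642
G01 X123.65 Y133.98
G01 X28.54 Y133.98
G01 X28.54 Y146.70
M5
G0 X0.00 Y0.00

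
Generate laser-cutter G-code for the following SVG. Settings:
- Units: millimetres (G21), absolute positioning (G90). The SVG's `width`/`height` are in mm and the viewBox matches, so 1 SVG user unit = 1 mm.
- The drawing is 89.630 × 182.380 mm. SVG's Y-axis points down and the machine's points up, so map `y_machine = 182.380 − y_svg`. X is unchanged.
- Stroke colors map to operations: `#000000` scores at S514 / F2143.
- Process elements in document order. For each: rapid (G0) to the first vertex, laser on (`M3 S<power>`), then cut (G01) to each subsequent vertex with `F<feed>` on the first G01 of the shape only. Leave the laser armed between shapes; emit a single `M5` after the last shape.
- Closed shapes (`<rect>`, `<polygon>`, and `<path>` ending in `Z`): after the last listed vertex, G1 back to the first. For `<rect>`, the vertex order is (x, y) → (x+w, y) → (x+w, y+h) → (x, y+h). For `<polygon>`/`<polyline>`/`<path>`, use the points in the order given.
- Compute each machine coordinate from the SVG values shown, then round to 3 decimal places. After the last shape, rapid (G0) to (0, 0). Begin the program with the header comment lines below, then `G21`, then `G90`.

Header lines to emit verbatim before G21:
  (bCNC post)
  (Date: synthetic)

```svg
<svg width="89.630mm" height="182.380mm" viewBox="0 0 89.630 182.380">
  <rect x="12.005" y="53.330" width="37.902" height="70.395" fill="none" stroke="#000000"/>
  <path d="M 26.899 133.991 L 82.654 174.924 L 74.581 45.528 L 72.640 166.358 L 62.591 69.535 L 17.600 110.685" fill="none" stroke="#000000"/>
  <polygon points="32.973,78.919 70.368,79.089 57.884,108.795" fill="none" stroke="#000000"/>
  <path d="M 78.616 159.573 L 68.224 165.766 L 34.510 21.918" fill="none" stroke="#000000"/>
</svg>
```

(bCNC post)
(Date: synthetic)
G21
G90
G0 X12.005 Y129.050
M3 S514
G01 X49.907 Y129.050 F2143
G01 X49.907 Y58.655
G01 X12.005 Y58.655
G01 X12.005 Y129.050
G0 X26.899 Y48.389
M3 S514
G01 X82.654 Y7.456 F2143
G01 X74.581 Y136.852
G01 X72.640 Y16.022
G01 X62.591 Y112.845
G01 X17.600 Y71.695
G0 X32.973 Y103.461
M3 S514
G01 X70.368 Y103.291 F2143
G01 X57.884 Y73.585
G01 X32.973 Y103.461
G0 X78.616 Y22.807
M3 S514
G01 X68.224 Y16.614 F2143
G01 X34.510 Y160.462
M5
G0 X0.000 Y0.000

Since the viewBox matches the mm dimensions, user units are millimetres directly. The only transform is the Y-flip y_m = 182.380 − y_svg.

Shape 1 is a rectangle drawn with `<rect>`. Its stroke #000000 means score at S514, F2143. After flipping Y the toolpath is (12.005,129.050) → (49.907,129.050) → (49.907,58.655) → (12.005,58.655) → (12.005,129.050), returning to the start.

Shape 2 is a open polyline drawn with `<path>`. Its stroke #000000 means score at S514, F2143. After flipping Y the toolpath is (26.899,48.389) → (82.654,7.456) → (74.581,136.852) → (72.640,16.022) → (62.591,112.845) → (17.600,71.695).

Shape 3 is a closed polygon drawn with `<polygon>`. Its stroke #000000 means score at S514, F2143. After flipping Y the toolpath is (32.973,103.461) → (70.368,103.291) → (57.884,73.585) → (32.973,103.461), returning to the start.

Shape 4 is a open polyline drawn with `<path>`. Its stroke #000000 means score at S514, F2143. After flipping Y the toolpath is (78.616,22.807) → (68.224,16.614) → (34.510,160.462).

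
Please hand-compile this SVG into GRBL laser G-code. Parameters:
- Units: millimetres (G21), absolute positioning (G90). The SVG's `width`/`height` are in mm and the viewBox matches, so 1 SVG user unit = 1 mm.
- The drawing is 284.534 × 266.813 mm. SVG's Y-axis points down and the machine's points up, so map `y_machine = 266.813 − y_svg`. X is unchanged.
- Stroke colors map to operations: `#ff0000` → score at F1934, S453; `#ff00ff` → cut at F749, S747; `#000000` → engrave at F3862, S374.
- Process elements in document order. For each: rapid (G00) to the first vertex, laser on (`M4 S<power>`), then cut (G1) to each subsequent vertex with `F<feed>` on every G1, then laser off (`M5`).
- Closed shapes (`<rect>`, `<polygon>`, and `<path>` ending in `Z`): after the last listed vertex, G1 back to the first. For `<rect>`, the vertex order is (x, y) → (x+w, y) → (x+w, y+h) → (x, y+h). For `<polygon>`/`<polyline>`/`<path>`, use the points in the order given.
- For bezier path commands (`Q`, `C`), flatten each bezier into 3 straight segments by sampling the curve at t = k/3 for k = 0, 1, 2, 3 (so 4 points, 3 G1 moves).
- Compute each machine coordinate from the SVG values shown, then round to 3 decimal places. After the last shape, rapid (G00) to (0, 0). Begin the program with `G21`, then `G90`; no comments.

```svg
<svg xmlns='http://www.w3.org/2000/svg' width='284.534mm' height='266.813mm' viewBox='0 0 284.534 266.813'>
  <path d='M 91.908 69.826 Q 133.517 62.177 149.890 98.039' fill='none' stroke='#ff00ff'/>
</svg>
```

viewBox `0 0 284.534 266.813` with mm width/height → 1 unit = 1 mm. Flip: y_m = 266.813 − y_svg.

**Shape 1** — `<path>` quadratic bezier, stroke `#ff00ff` → cut (S747, F749). Control points (SVG): P0=(91.908,69.826), P1=(133.517,62.177), P2=(149.890,98.039); sampled at t=k/3. Machine vertices: (91.908,196.987) → (116.843,197.252) → (136.171,187.847) → (149.890,168.774). Open path.

G21
G90
G00 X91.908 Y196.987
M4 S747
G1 X116.843 Y197.252 F749
G1 X136.171 Y187.847 F749
G1 X149.890 Y168.774 F749
M5
G00 X0.000 Y0.000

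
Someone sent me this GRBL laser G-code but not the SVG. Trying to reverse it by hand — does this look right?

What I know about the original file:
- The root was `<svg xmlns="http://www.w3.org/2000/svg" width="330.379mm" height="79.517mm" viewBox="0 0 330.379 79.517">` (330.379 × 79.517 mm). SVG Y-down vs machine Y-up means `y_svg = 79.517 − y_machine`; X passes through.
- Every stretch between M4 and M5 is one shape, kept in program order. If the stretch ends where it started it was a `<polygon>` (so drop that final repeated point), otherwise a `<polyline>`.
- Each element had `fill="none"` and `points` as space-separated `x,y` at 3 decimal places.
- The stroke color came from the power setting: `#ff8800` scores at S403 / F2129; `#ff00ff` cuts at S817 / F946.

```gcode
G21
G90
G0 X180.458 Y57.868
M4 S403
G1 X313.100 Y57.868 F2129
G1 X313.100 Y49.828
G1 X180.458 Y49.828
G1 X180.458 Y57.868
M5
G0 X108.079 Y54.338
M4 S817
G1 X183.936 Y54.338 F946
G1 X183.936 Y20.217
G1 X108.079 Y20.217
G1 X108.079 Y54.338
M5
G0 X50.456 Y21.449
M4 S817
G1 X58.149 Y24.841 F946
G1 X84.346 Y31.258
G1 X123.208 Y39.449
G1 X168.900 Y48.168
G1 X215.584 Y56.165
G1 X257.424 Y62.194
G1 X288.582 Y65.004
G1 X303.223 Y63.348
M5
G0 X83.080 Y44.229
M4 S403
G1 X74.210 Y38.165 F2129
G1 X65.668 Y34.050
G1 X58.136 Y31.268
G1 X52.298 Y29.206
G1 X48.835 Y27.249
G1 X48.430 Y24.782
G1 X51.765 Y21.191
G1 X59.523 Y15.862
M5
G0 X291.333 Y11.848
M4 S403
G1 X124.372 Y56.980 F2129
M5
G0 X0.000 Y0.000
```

<svg xmlns="http://www.w3.org/2000/svg" width="330.379mm" height="79.517mm" viewBox="0 0 330.379 79.517">
  <polygon points="180.458,21.649 313.100,21.649 313.100,29.689 180.458,29.689" fill="none" stroke="#ff8800"/>
  <polygon points="108.079,25.179 183.936,25.179 183.936,59.300 108.079,59.300" fill="none" stroke="#ff00ff"/>
  <polyline points="50.456,58.068 58.149,54.676 84.346,48.259 123.208,40.068 168.900,31.349 215.584,23.352 257.424,17.323 288.582,14.513 303.223,16.169" fill="none" stroke="#ff00ff"/>
  <polyline points="83.080,35.288 74.210,41.352 65.668,45.467 58.136,48.249 52.298,50.311 48.835,52.268 48.430,54.735 51.765,58.326 59.523,63.655" fill="none" stroke="#ff8800"/>
  <polyline points="291.333,67.669 124.372,22.537" fill="none" stroke="#ff8800"/>
</svg>

Each laser-on run becomes one SVG element. Flip Y back into SVG space with y_svg = 79.517 − y_machine.

Run 1: S403 ⇒ score layer `#ff8800`. The run returns to its start, so emit a `<polygon>` with points (Y-flipped): 180.458,21.649 313.100,21.649 313.100,29.689 180.458,29.689.

Run 2: the run's S817 means `#ff00ff` (cut). The run returns to its start, so emit a `<polygon>` with points (Y-flipped): 108.079,25.179 183.936,25.179 183.936,59.300 108.079,59.300.

Run 3: power S817 maps to stroke `#ff00ff` (cut). The run is open, so emit a `<polyline>` with points (Y-flipped): 50.456,58.068 58.149,54.676 84.346,48.259 123.208,40.068 168.900,31.349 215.584,23.352 257.424,17.323 288.582,14.513 303.223,16.169.

Run 4: S403 ⇒ score layer `#ff8800`. The run is open, so emit a `<polyline>` with points (Y-flipped): 83.080,35.288 74.210,41.352 65.668,45.467 58.136,48.249 52.298,50.311 48.835,52.268 48.430,54.735 51.765,58.326 59.523,63.655.

Run 5: power S403 maps to stroke `#ff8800` (score). The run is open, so emit a `<polyline>` with points (Y-flipped): 291.333,67.669 124.372,22.537.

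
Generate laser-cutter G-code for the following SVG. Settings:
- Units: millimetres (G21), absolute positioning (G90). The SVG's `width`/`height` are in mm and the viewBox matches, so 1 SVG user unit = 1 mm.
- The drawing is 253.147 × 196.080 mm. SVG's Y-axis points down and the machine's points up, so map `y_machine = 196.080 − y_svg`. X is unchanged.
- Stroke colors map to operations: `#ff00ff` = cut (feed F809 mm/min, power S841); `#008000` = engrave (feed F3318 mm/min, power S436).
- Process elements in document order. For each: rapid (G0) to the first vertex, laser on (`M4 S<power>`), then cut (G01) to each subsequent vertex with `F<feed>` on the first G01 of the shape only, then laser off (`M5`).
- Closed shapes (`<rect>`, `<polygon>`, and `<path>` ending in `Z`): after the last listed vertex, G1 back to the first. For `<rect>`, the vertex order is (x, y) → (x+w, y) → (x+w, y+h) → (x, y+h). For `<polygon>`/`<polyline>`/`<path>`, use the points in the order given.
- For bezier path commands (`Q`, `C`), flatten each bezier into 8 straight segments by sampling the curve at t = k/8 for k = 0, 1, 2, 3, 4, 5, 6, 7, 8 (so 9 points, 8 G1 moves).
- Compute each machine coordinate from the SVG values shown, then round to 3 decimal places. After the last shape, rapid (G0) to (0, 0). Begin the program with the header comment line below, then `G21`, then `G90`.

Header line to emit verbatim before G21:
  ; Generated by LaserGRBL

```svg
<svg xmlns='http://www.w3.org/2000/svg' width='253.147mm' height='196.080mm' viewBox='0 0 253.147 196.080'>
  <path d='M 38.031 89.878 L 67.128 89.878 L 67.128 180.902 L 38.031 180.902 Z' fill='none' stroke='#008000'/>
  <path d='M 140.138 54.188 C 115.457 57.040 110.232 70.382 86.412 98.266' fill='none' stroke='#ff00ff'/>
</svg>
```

; Generated by LaserGRBL
G21
G90
G0 X38.031 Y106.202
M4 S436
G01 X67.128 Y106.202 F3318
G01 X67.128 Y15.178
G01 X38.031 Y15.178
G01 X38.031 Y106.202
M5
G0 X140.138 Y141.892
M4 S841
G01 X131.720 Y140.323 F809
G01 X124.681 Y137.723
G01 X118.573 Y134.044
G01 X112.952 Y129.240
G01 X107.371 Y123.262
G01 X101.385 Y116.064
G01 X94.547 Y107.597
G01 X86.412 Y97.814
M5
G0 X0.000 Y0.000

1 u = 1 mm; y_m = 196.080 − y.

[1] `<path>` rectangle, #008000→engrave S436 F3318: (38.031,106.202) → (67.128,106.202) → (67.128,15.178) → (38.031,15.178) → (38.031,106.202) (closed)

[2] `<path>` cubic bezier, #ff00ff→cut S841 F809: (140.138,141.892) → (131.720,140.323) → (124.681,137.723) → (118.573,134.044) → (112.952,129.240) → (107.371,123.262) → (101.385,116.064) → (94.547,107.597) → (86.412,97.814)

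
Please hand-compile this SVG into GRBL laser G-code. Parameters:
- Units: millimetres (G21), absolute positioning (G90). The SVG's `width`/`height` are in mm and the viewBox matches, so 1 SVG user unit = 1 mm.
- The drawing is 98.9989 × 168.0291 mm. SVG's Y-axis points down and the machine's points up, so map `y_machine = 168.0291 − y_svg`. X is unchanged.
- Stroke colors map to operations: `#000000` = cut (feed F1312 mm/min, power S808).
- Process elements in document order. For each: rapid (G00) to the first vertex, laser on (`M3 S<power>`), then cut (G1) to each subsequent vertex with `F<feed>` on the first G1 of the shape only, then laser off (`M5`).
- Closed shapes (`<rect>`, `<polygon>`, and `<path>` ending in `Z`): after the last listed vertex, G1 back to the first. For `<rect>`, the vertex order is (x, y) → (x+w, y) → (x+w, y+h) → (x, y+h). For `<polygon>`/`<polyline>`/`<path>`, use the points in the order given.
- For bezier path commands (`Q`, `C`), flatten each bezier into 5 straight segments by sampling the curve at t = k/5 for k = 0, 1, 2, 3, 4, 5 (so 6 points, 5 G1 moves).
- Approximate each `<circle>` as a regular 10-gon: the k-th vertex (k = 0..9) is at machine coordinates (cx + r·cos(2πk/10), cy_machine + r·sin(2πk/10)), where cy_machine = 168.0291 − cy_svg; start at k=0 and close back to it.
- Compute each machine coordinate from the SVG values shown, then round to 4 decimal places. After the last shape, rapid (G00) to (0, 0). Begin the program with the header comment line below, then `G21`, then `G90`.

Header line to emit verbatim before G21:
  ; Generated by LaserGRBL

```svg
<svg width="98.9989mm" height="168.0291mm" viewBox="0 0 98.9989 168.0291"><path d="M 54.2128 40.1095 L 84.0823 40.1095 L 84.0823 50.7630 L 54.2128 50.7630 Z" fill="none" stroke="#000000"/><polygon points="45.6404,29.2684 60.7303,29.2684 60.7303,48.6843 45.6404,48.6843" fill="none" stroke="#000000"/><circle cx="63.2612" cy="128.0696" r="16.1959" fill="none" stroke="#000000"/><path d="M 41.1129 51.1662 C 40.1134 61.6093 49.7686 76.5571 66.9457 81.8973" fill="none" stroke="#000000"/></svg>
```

; Generated by LaserGRBL
G21
G90
G00 X54.2128 Y127.9196
M3 S808
G1 X84.0823 Y127.9196 F1312
G1 X84.0823 Y117.2661
G1 X54.2128 Y117.2661
G1 X54.2128 Y127.9196
M5
G00 X45.6404 Y138.7607
M3 S808
G1 X60.7303 Y138.7607 F1312
G1 X60.7303 Y119.3448
G1 X45.6404 Y119.3448
G1 X45.6404 Y138.7607
M5
G00 X79.4571 Y39.9595
M3 S808
G1 X76.3640 Y49.4792 F1312
G1 X68.2660 Y55.3627
G1 X58.2564 Y55.3627
G1 X50.1584 Y49.4792
G1 X47.0653 Y39.9595
G1 X50.1584 Y30.4398
G1 X58.2564 Y24.5563
G1 X68.2660 Y24.5563
G1 X76.3640 Y30.4398
G1 X79.4571 Y39.9595
M5
G00 X41.1129 Y116.8629
M3 S808
G1 X41.7667 Y110.1694 F1312
G1 X44.8273 Y103.0721
G1 X50.1442 Y96.2485
G1 X57.5671 Y90.3759
G1 X66.9457 Y86.1318
M5
G00 X0.0000 Y0.0000

Since the viewBox matches the mm dimensions, user units are millimetres directly. The only transform is the Y-flip y_m = 168.0291 − y_svg.

Shape 1 is a rectangle drawn with `<path>`. Its stroke #000000 means cut at S808, F1312. After flipping Y the toolpath is (54.2128,127.9196) → (84.0823,127.9196) → (84.0823,117.2661) → (54.2128,117.2661) → (54.2128,127.9196), returning to the start.

Shape 2 is a rectangle drawn with `<polygon>`. Its stroke #000000 means cut at S808, F1312. After flipping Y the toolpath is (45.6404,138.7607) → (60.7303,138.7607) → (60.7303,119.3448) → (45.6404,119.3448) → (45.6404,138.7607), returning to the start.

Shape 3 is a circle drawn with `<circle>`. Its stroke #000000 means cut at S808, F1312. After flipping Y the toolpath is (79.4571,39.9595) → (76.3640,49.4792) → (68.2660,55.3627) → (58.2564,55.3627) → (50.1584,49.4792) → (47.0653,39.9595) → (50.1584,30.4398) → (58.2564,24.5563) → (68.2660,24.5563) → (76.3640,30.4398) → (79.4571,39.9595), returning to the start.

Shape 4 is a cubic bezier drawn with `<path>`. Its stroke #000000 means cut at S808, F1312. After flipping Y the toolpath is (41.1129,116.8629) → (41.7667,110.1694) → (44.8273,103.0721) → (50.1442,96.2485) → (57.5671,90.3759) → (66.9457,86.1318).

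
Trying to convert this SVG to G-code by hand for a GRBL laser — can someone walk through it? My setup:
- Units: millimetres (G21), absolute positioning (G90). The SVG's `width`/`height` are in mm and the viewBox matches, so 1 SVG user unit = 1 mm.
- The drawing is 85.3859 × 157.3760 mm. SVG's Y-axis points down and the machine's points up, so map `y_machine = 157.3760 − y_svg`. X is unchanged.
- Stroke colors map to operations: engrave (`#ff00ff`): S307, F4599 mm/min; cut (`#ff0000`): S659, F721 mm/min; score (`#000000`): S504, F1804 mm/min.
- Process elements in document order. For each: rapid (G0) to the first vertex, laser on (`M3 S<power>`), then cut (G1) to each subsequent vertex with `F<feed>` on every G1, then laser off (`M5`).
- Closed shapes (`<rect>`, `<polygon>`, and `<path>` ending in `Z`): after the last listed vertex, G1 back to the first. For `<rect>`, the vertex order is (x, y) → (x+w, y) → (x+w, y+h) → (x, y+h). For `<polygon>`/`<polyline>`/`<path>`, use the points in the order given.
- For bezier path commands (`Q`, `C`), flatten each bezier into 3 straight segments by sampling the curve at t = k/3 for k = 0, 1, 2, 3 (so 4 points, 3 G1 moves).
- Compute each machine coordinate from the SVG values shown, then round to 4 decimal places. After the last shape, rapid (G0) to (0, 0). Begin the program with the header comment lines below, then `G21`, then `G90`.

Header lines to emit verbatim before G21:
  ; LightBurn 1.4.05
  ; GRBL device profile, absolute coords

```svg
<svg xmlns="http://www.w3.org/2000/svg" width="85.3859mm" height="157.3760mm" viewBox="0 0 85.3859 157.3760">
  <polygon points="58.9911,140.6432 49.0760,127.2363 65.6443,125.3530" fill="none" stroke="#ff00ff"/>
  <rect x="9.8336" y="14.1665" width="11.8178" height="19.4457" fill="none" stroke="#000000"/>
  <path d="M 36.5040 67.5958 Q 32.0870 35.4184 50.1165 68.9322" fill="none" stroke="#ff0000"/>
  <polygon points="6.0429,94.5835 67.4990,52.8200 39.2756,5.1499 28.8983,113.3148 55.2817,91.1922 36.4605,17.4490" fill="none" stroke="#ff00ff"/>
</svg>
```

Since the viewBox matches the mm dimensions, user units are millimetres directly. The only transform is the Y-flip y_m = 157.3760 − y_svg.

Shape 1 is a regular polygon drawn with `<polygon>`. Its stroke #ff00ff means engrave at S307, F4599. After flipping Y the toolpath is (58.9911,16.7328) → (49.0760,30.1397) → (65.6443,32.0230) → (58.9911,16.7328), returning to the start.

Shape 2 is a rectangle drawn with `<rect>`. Its stroke #000000 means score at S504, F1804. After flipping Y the toolpath is (9.8336,143.2095) → (21.6514,143.2095) → (21.6514,123.7638) → (9.8336,123.7638) → (9.8336,143.2095), returning to the start.

Shape 3 is a quadratic bezier drawn with `<path>`. Its stroke #ff0000 means cut at S659, F721. After flipping Y the toolpath is (36.5040,89.7802) → (36.0534,103.9328) → (40.5909,103.4873) → (50.1165,88.4438).

Shape 4 is a closed polygon drawn with `<polygon>`. Its stroke #ff00ff means engrave at S307, F4599. After flipping Y the toolpath is (6.0429,62.7925) → (67.4990,104.5560) → (39.2756,152.2261) → (28.8983,44.0612) → (55.2817,66.1838) → (36.4605,139.9270) → (6.0429,62.7925), returning to the start.

; LightBurn 1.4.05
; GRBL device profile, absolute coords
G21
G90
G0 X58.9911 Y16.7328
M3 S307
G1 X49.0760 Y30.1397 F4599
G1 X65.6443 Y32.0230 F4599
G1 X58.9911 Y16.7328 F4599
M5
G0 X9.8336 Y143.2095
M3 S504
G1 X21.6514 Y143.2095 F1804
G1 X21.6514 Y123.7638 F1804
G1 X9.8336 Y123.7638 F1804
G1 X9.8336 Y143.2095 F1804
M5
G0 X36.5040 Y89.7802
M3 S659
G1 X36.0534 Y103.9328 F721
G1 X40.5909 Y103.4873 F721
G1 X50.1165 Y88.4438 F721
M5
G0 X6.0429 Y62.7925
M3 S307
G1 X67.4990 Y104.5560 F4599
G1 X39.2756 Y152.2261 F4599
G1 X28.8983 Y44.0612 F4599
G1 X55.2817 Y66.1838 F4599
G1 X36.4605 Y139.9270 F4599
G1 X6.0429 Y62.7925 F4599
M5
G0 X0.0000 Y0.0000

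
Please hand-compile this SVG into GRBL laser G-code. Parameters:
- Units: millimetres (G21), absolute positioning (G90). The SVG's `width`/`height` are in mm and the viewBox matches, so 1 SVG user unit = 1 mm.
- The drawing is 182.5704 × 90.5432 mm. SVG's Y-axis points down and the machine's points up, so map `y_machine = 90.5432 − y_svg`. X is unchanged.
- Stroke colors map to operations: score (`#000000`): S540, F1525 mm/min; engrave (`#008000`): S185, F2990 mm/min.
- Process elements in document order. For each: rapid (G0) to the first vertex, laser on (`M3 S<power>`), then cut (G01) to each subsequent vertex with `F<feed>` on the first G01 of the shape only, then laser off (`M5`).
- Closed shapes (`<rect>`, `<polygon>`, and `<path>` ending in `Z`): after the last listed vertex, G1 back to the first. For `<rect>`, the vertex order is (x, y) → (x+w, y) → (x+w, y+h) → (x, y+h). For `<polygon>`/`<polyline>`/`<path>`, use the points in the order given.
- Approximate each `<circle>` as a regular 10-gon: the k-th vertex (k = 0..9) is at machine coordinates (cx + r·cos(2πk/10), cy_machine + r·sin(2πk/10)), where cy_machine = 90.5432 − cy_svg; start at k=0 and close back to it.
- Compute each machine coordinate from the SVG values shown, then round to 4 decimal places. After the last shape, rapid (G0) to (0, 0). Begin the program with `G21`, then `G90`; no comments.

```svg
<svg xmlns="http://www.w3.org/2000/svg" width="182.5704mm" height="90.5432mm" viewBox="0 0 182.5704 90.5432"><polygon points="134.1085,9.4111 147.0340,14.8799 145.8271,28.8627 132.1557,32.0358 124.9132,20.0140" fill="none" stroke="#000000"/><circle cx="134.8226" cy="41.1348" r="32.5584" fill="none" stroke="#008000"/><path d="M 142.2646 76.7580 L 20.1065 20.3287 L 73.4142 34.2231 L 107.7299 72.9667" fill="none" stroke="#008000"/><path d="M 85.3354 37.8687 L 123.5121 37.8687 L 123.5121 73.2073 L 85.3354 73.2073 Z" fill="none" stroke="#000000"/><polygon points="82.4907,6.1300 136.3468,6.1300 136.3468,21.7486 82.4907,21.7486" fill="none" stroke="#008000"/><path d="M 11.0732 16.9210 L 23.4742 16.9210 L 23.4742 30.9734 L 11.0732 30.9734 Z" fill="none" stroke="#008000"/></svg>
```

G21
G90
G0 X134.1085 Y81.1321
M3 S540
G01 X147.0340 Y75.6633 F1525
G01 X145.8271 Y61.6805
G01 X132.1557 Y58.5074
G01 X124.9132 Y70.5292
G01 X134.1085 Y81.1321
M5
G0 X167.3810 Y49.4084
M3 S185
G01 X161.1629 Y68.5457 F2990
G01 X144.8837 Y80.3733
G01 X124.7615 Y80.3733
G01 X108.4823 Y68.5457
G01 X102.2642 Y49.4084
G01 X108.4823 Y30.2711
G01 X124.7615 Y18.4435
G01 X144.8837 Y18.4435
G01 X161.1629 Y30.2711
G01 X167.3810 Y49.4084
M5
G0 X142.2646 Y13.7852
M3 S185
G01 X20.1065 Y70.2145 F2990
G01 X73.4142 Y56.3201
G01 X107.7299 Y17.5765
M5
G0 X85.3354 Y52.6745
M3 S540
G01 X123.5121 Y52.6745 F1525
G01 X123.5121 Y17.3359
G01 X85.3354 Y17.3359
G01 X85.3354 Y52.6745
M5
G0 X82.4907 Y84.4132
M3 S185
G01 X136.3468 Y84.4132 F2990
G01 X136.3468 Y68.7946
G01 X82.4907 Y68.7946
G01 X82.4907 Y84.4132
M5
G0 X11.0732 Y73.6222
M3 S185
G01 X23.4742 Y73.6222 F2990
G01 X23.4742 Y59.5698
G01 X11.0732 Y59.5698
G01 X11.0732 Y73.6222
M5
G0 X0.0000 Y0.0000

1 u = 1 mm; y_m = 90.5432 − y.

[1] `<polygon>` regular polygon, #000000→score S540 F1525: (134.1085,81.1321) → (147.0340,75.6633) → (145.8271,61.6805) → (132.1557,58.5074) → (124.9132,70.5292) → (134.1085,81.1321) (closed)

[2] `<circle>` circle, #008000→engrave S185 F2990: (167.3810,49.4084) → (161.1629,68.5457) → (144.8837,80.3733) → (124.7615,80.3733) → (108.4823,68.5457) → (102.2642,49.4084) → (108.4823,30.2711) → (124.7615,18.4435) → (144.8837,18.4435) → (161.1629,30.2711) → (167.3810,49.4084) (closed)

[3] `<path>` open polyline, #008000→engrave S185 F2990: (142.2646,13.7852) → (20.1065,70.2145) → (73.4142,56.3201) → (107.7299,17.5765)

[4] `<path>` rectangle, #000000→score S540 F1525: (85.3354,52.6745) → (123.5121,52.6745) → (123.5121,17.3359) → (85.3354,17.3359) → (85.3354,52.6745) (closed)

[5] `<polygon>` rectangle, #008000→engrave S185 F2990: (82.4907,84.4132) → (136.3468,84.4132) → (136.3468,68.7946) → (82.4907,68.7946) → (82.4907,84.4132) (closed)

[6] `<path>` rectangle, #008000→engrave S185 F2990: (11.0732,73.6222) → (23.4742,73.6222) → (23.4742,59.5698) → (11.0732,59.5698) → (11.0732,73.6222) (closed)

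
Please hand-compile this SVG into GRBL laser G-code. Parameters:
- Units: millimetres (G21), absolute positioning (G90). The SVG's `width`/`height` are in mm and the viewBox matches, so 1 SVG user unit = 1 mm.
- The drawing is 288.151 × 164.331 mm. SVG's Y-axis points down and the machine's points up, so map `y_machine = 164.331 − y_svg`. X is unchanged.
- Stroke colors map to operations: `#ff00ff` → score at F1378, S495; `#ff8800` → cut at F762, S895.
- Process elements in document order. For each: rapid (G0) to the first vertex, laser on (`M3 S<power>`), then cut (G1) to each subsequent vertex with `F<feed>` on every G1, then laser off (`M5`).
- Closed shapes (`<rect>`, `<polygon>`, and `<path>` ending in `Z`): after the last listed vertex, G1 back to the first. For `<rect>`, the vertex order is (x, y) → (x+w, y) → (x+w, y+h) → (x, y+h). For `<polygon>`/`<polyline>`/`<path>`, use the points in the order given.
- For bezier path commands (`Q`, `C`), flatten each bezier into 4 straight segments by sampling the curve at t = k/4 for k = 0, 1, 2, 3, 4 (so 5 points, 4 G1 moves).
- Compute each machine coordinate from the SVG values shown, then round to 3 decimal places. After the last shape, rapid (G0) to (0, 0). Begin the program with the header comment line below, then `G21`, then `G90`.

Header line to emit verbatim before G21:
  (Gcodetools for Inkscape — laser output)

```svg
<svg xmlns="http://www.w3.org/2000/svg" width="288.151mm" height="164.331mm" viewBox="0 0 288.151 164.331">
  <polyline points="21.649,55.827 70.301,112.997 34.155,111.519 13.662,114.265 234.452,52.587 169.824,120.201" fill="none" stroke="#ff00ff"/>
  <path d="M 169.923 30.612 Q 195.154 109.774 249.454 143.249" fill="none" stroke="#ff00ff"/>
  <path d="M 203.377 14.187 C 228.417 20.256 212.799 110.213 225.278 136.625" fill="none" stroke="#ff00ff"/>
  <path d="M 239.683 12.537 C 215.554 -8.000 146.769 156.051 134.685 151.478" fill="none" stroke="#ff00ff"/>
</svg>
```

1 u = 1 mm; y_m = 164.331 − y.

[1] `<polyline>` open polyline, #ff00ff→score S495 F1378: (21.649,108.504) → (70.301,51.334) → (34.155,52.812) → (13.662,50.066) → (234.452,111.744) → (169.824,44.130)

[2] `<path>` quadratic bezier, #ff00ff→score S495 F1378: (169.923,133.719) → (184.355,96.993) → (202.421,65.979) → (224.121,40.675) → (249.454,21.082)

[3] `<path>` cubic bezier, #ff00ff→score S495 F1378: (203.377,150.144) → (215.608,132.167) → (219.038,96.554) → (220.113,57.126) → (225.278,27.706)

[4] `<path>` cubic bezier, #ff00ff→score S495 F1378: (239.683,151.794) → (214.797,138.105) → (182.667,88.310) → (152.796,35.521) → (134.685,12.853)

(Gcodetools for Inkscape — laser output)
G21
G90
G0 X21.649 Y108.504
M3 S495
G1 X70.301 Y51.334 F1378
G1 X34.155 Y52.812 F1378
G1 X13.662 Y50.066 F1378
G1 X234.452 Y111.744 F1378
G1 X169.824 Y44.130 F1378
M5
G0 X169.923 Y133.719
M3 S495
G1 X184.355 Y96.993 F1378
G1 X202.421 Y65.979 F1378
G1 X224.121 Y40.675 F1378
G1 X249.454 Y21.082 F1378
M5
G0 X203.377 Y150.144
M3 S495
G1 X215.608 Y132.167 F1378
G1 X219.038 Y96.554 F1378
G1 X220.113 Y57.126 F1378
G1 X225.278 Y27.706 F1378
M5
G0 X239.683 Y151.794
M3 S495
G1 X214.797 Y138.105 F1378
G1 X182.667 Y88.310 F1378
G1 X152.796 Y35.521 F1378
G1 X134.685 Y12.853 F1378
M5
G0 X0.000 Y0.000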